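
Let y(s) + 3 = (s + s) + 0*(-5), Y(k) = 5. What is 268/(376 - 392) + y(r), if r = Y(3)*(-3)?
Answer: -199/4 ≈ -49.750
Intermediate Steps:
r = -15 (r = 5*(-3) = -15)
y(s) = -3 + 2*s (y(s) = -3 + ((s + s) + 0*(-5)) = -3 + (2*s + 0) = -3 + 2*s)
268/(376 - 392) + y(r) = 268/(376 - 392) + (-3 + 2*(-15)) = 268/(-16) + (-3 - 30) = -1/16*268 - 33 = -67/4 - 33 = -199/4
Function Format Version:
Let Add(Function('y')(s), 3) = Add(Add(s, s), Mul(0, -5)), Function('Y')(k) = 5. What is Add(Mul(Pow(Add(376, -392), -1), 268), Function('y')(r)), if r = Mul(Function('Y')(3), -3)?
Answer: Rational(-199, 4) ≈ -49.750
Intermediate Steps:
r = -15 (r = Mul(5, -3) = -15)
Function('y')(s) = Add(-3, Mul(2, s)) (Function('y')(s) = Add(-3, Add(Add(s, s), Mul(0, -5))) = Add(-3, Add(Mul(2, s), 0)) = Add(-3, Mul(2, s)))
Add(Mul(Pow(Add(376, -392), -1), 268), Function('y')(r)) = Add(Mul(Pow(Add(376, -392), -1), 268), Add(-3, Mul(2, -15))) = Add(Mul(Pow(-16, -1), 268), Add(-3, -30)) = Add(Mul(Rational(-1, 16), 268), -33) = Add(Rational(-67, 4), -33) = Rational(-199, 4)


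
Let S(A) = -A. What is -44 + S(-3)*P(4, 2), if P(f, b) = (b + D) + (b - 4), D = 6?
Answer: -26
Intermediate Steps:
P(f, b) = 2 + 2*b (P(f, b) = (b + 6) + (b - 4) = (6 + b) + (-4 + b) = 2 + 2*b)
-44 + S(-3)*P(4, 2) = -44 + (-1*(-3))*(2 + 2*2) = -44 + 3*(2 + 4) = -44 + 3*6 = -44 + 18 = -26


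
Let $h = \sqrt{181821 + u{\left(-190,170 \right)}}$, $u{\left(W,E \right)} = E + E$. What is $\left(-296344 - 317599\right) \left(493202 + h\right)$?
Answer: $-302797915486 - 613943 \sqrt{182161} \approx -3.0306 \cdot 10^{11}$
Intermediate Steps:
$u{\left(W,E \right)} = 2 E$
$h = \sqrt{182161}$ ($h = \sqrt{181821 + 2 \cdot 170} = \sqrt{181821 + 340} = \sqrt{182161} \approx 426.8$)
$\left(-296344 - 317599\right) \left(493202 + h\right) = \left(-296344 - 317599\right) \left(493202 + \sqrt{182161}\right) = - 613943 \left(493202 + \sqrt{182161}\right) = -302797915486 - 613943 \sqrt{182161}$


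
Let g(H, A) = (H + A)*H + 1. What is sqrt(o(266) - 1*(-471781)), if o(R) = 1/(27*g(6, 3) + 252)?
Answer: sqrt(158160334414)/579 ≈ 686.86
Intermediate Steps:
g(H, A) = 1 + H*(A + H) (g(H, A) = (A + H)*H + 1 = H*(A + H) + 1 = 1 + H*(A + H))
o(R) = 1/1737 (o(R) = 1/(27*(1 + 6**2 + 3*6) + 252) = 1/(27*(1 + 36 + 18) + 252) = 1/(27*55 + 252) = 1/(1485 + 252) = 1/1737)
sqrt(o(266) - 1*(-471781)) = sqrt(1/1737 - 1*(-471781)) = sqrt(1/1737 + 471781) = sqrt(819483598/1737) = sqrt(158160334414)/579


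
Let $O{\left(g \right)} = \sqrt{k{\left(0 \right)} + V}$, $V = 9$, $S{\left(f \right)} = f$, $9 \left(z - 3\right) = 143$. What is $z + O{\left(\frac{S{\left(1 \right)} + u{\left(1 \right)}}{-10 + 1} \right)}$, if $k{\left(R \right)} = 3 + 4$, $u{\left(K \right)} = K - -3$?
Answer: $\frac{206}{9} \approx 22.889$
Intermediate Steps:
$z = \frac{170}{9}$ ($z = 3 + \frac{1}{9} \cdot 143 = 3 + \frac{143}{9} = \frac{170}{9} \approx 18.889$)
$u{\left(K \right)} = 3 + K$ ($u{\left(K \right)} = K + 3 = 3 + K$)
$k{\left(R \right)} = 7$
$O{\left(g \right)} = 4$ ($O{\left(g \right)} = \sqrt{7 + 9} = \sqrt{16} = 4$)
$z + O{\left(\frac{S{\left(1 \right)} + u{\left(1 \right)}}{-10 + 1} \right)} = \frac{170}{9} + 4 = \frac{206}{9}$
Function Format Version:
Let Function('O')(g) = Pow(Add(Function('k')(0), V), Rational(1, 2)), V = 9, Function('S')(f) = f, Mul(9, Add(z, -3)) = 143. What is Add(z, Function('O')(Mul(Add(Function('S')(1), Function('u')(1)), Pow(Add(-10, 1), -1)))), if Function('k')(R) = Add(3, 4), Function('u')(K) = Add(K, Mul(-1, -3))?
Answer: Rational(206, 9) ≈ 22.889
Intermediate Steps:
z = Rational(170, 9) (z = Add(3, Mul(Rational(1, 9), 143)) = Add(3, Rational(143, 9)) = Rational(170, 9) ≈ 18.889)
Function('u')(K) = Add(3, K) (Function('u')(K) = Add(K, 3) = Add(3, K))
Function('k')(R) = 7
Function('O')(g) = 4 (Function('O')(g) = Pow(Add(7, 9), Rational(1, 2)) = Pow(16, Rational(1, 2)) = 4)
Add(z, Function('O')(Mul(Add(Function('S')(1), Function('u')(1)), Pow(Add(-10, 1), -1)))) = Add(Rational(170, 9), 4) = Rational(206, 9)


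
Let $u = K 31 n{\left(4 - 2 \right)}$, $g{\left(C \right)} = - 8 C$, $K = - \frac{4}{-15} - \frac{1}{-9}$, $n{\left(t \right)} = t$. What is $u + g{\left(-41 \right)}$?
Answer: $\frac{15814}{45} \approx 351.42$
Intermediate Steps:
$K = \frac{17}{45}$ ($K = \left(-4\right) \left(- \frac{1}{15}\right) - - \frac{1}{9} = \frac{4}{15} + \frac{1}{9} = \frac{17}{45} \approx 0.37778$)
$u = \frac{1054}{45}$ ($u = \frac{17}{45} \cdot 31 \left(4 - 2\right) = \frac{527 \left(4 - 2\right)}{45} = \frac{527}{45} \cdot 2 = \frac{1054}{45} \approx 23.422$)
$u + g{\left(-41 \right)} = \frac{1054}{45} - -328 = \frac{1054}{45} + 328 = \frac{15814}{45}$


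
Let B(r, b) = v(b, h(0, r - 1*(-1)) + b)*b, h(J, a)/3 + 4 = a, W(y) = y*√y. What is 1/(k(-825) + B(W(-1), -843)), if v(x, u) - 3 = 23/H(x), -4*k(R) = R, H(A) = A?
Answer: -4/9199 ≈ -0.00043483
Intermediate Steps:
W(y) = y^(3/2)
k(R) = -R/4
h(J, a) = -12 + 3*a
v(x, u) = 3 + 23/x
B(r, b) = b*(3 + 23/b) (B(r, b) = (3 + 23/b)*b = b*(3 + 23/b))
1/(k(-825) + B(W(-1), -843)) = 1/(-¼*(-825) + (23 + 3*(-843))) = 1/(825/4 + (23 - 2529)) = 1/(825/4 - 2506) = 1/(-9199/4) = -4/9199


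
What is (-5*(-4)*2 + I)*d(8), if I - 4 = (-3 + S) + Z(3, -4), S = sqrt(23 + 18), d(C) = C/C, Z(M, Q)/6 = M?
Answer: 59 + sqrt(41) ≈ 65.403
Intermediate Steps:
Z(M, Q) = 6*M
d(C) = 1
S = sqrt(41) ≈ 6.4031
I = 19 + sqrt(41) (I = 4 + ((-3 + sqrt(41)) + 6*3) = 4 + ((-3 + sqrt(41)) + 18) = 4 + (15 + sqrt(41)) = 19 + sqrt(41) ≈ 25.403)
(-5*(-4)*2 + I)*d(8) = (-5*(-4)*2 + (19 + sqrt(41)))*1 = (20*2 + (19 + sqrt(41)))*1 = (40 + (19 + sqrt(41)))*1 = (59 + sqrt(41))*1 = 59 + sqrt(41)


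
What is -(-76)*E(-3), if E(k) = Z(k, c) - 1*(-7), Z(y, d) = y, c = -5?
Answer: 304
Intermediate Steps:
E(k) = 7 + k (E(k) = k - 1*(-7) = k + 7 = 7 + k)
-(-76)*E(-3) = -(-76)*(7 - 3) = -(-76)*4 = -1*(-304) = 304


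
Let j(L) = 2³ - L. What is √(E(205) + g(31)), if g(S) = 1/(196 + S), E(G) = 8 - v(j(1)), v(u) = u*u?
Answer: 3*I*√234718/227 ≈ 6.4028*I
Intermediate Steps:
j(L) = 8 - L
v(u) = u²
E(G) = -41 (E(G) = 8 - (8 - 1*1)² = 8 - (8 - 1)² = 8 - 1*7² = 8 - 1*49 = 8 - 49 = -41)
√(E(205) + g(31)) = √(-41 + 1/(196 + 31)) = √(-41 + 1/227) = √(-9306/227) = 3*I*√234718/227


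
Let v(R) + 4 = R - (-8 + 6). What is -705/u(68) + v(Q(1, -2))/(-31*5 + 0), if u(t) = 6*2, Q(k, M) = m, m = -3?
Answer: -7281/124 ≈ -58.718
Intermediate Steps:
Q(k, M) = -3
v(R) = -2 + R (v(R) = -4 + (R - (-8 + 6)) = -4 + (R - 1*(-2)) = -4 + (R + 2) = -4 + (2 + R) = -2 + R)
u(t) = 12
-705/u(68) + v(Q(1, -2))/(-31*5 + 0) = -705/12 + (-2 - 3)/(-31*5 + 0) = -705*1/12 - 5/(-155 + 0) = -235/4 - 5/(-155) = -235/4 - 5*(-1/155) = -235/4 + 1/31 = -7281/124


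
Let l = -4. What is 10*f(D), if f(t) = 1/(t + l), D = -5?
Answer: -10/9 ≈ -1.1111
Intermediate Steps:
f(t) = 1/(-4 + t) (f(t) = 1/(t - 4) = 1/(-4 + t))
10*f(D) = 10/(-4 - 5) = 10/(-9) = 10*(-⅑) = -10/9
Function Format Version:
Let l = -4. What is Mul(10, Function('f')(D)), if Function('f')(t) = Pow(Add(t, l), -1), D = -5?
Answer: Rational(-10, 9) ≈ -1.1111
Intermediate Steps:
Function('f')(t) = Pow(Add(-4, t), -1) (Function('f')(t) = Pow(Add(t, -4), -1) = Pow(Add(-4, t), -1))
Mul(10, Function('f')(D)) = Mul(10, Pow(Add(-4, -5), -1)) = Mul(10, Pow(-9, -1)) = Mul(10, Rational(-1, 9)) = Rational(-10, 9)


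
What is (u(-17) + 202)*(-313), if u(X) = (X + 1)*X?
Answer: -148362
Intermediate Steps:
u(X) = X*(1 + X) (u(X) = (1 + X)*X = X*(1 + X))
(u(-17) + 202)*(-313) = (-17*(1 - 17) + 202)*(-313) = (-17*(-16) + 202)*(-313) = (272 + 202)*(-313) = 474*(-313) = -148362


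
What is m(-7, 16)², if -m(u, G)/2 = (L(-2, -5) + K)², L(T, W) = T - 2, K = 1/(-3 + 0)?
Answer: 114244/81 ≈ 1410.4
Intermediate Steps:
K = -⅓ (K = 1/(-3) = -⅓ ≈ -0.33333)
L(T, W) = -2 + T
m(u, G) = -338/9 (m(u, G) = -2*((-2 - 2) - ⅓)² = -2*(-4 - ⅓)² = -2*(-13/3)² = -2*169/9 = -338/9)
m(-7, 16)² = (-338/9)² = 114244/81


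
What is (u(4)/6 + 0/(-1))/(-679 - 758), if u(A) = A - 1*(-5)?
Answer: -1/958 ≈ -0.0010438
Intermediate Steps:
u(A) = 5 + A (u(A) = A + 5 = 5 + A)
(u(4)/6 + 0/(-1))/(-679 - 758) = ((5 + 4)/6 + 0/(-1))/(-679 - 758) = (9*(⅙) + 0*(-1))/(-1437) = -(3/2 + 0)/1437 = -1/1437*3/2 = -1/958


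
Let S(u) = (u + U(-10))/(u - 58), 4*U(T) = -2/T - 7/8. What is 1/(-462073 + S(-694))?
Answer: -120320/55596512293 ≈ -2.1642e-6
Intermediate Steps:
U(T) = -7/32 - 1/(2*T) (U(T) = (-2/T - 7/8)/4 = (-7/8 - 2/T)/4 = -7/32 - 1/(2*T))
S(u) = (-27/160 + u)/(-58 + u) (S(u) = (u + (1/32)*(-16 - 7*(-10))/(-10))/(u - 58) = (u + (1/32)*(-1/10)*(-16 + 70))/(-58 + u) = (u + (1/32)*(-1/10)*54)/(-58 + u) = (u - 27/160)/(-58 + u) = (-27/160 + u)/(-58 + u))
1/(-462073 + S(-694)) = 1/(-462073 + (-27/160 - 694)/(-58 - 694)) = 1/(-462073 - 111067/160/(-752)) = 1/(-462073 - 1/752*(-111067/160)) = 1/(-462073 + 111067/120320) = 1/(-55596512293/120320) = -120320/55596512293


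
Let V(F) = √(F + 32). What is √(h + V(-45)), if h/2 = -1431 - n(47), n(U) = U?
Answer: √(-2956 + I*√13) ≈ 0.0332 + 54.369*I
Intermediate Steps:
V(F) = √(32 + F)
h = -2956 (h = 2*(-1431 - 1*47) = 2*(-1431 - 47) = 2*(-1478) = -2956)
√(h + V(-45)) = √(-2956 + √(32 - 45)) = √(-2956 + √(-13)) = √(-2956 + I*√13)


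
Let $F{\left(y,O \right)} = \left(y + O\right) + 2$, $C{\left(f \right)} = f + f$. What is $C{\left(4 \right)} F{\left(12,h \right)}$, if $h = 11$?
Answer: $200$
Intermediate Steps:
$C{\left(f \right)} = 2 f$
$F{\left(y,O \right)} = 2 + O + y$ ($F{\left(y,O \right)} = \left(O + y\right) + 2 = 2 + O + y$)
$C{\left(4 \right)} F{\left(12,h \right)} = 2 \cdot 4 \left(2 + 11 + 12\right) = 8 \cdot 25 = 200$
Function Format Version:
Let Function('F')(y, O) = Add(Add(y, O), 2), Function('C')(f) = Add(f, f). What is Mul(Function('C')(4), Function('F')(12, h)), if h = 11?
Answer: 200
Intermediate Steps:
Function('C')(f) = Mul(2, f)
Function('F')(y, O) = Add(2, O, y) (Function('F')(y, O) = Add(Add(O, y), 2) = Add(2, O, y))
Mul(Function('C')(4), Function('F')(12, h)) = Mul(Mul(2, 4), Add(2, 11, 12)) = Mul(8, 25) = 200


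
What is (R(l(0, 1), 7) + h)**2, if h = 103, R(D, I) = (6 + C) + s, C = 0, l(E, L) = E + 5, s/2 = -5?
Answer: 9801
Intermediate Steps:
s = -10 (s = 2*(-5) = -10)
l(E, L) = 5 + E
R(D, I) = -4 (R(D, I) = (6 + 0) - 10 = 6 - 10 = -4)
(R(l(0, 1), 7) + h)**2 = (-4 + 103)**2 = 99**2 = 9801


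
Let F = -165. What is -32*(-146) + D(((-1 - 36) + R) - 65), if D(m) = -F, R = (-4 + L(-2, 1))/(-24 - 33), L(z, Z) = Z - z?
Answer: 4837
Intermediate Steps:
R = 1/57 (R = (-4 + (1 - 1*(-2)))/(-24 - 33) = (-4 + (1 + 2))/(-57) = (-4 + 3)*(-1/57) = -1*(-1/57) = 1/57 ≈ 0.017544)
D(m) = 165 (D(m) = -1*(-165) = 165)
-32*(-146) + D(((-1 - 36) + R) - 65) = -32*(-146) + 165 = 4672 + 165 = 4837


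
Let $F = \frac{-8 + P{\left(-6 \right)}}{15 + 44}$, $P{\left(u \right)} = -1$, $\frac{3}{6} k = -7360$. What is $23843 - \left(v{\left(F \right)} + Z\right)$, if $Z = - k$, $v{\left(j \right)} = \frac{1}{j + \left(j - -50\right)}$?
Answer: $\frac{26748577}{2932} \approx 9123.0$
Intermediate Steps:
$k = -14720$ ($k = 2 \left(-7360\right) = -14720$)
$F = - \frac{9}{59}$ ($F = \frac{-8 - 1}{15 + 44} = - \frac{9}{59} \approx -0.15254$)
$v{\left(j \right)} = \frac{1}{50 + 2 j}$ ($v{\left(j \right)} = \frac{1}{j + \left(j + 50\right)} = \frac{1}{j + \left(50 + j\right)} = \frac{1}{50 + 2 j}$)
$Z = 14720$ ($Z = \left(-1\right) \left(-14720\right) = 14720$)
$23843 - \left(v{\left(F \right)} + Z\right) = 23843 - \left(\frac{1}{2 \left(25 - \frac{9}{59}\right)} + 14720\right) = 23843 - \left(\frac{1}{2 \cdot \frac{1466}{59}} + 14720\right) = 23843 - \left(\frac{1}{2} \cdot \frac{59}{1466} + 14720\right) = 23843 - \left(\frac{59}{2932} + 14720\right) = 23843 - \frac{43159099}{2932} = \frac{26748577}{2932}$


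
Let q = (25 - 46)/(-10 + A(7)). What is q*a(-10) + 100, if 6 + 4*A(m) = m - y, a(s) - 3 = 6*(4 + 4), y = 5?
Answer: 2171/11 ≈ 197.36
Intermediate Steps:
a(s) = 51 (a(s) = 3 + 6*(4 + 4) = 3 + 6*8 = 3 + 48 = 51)
A(m) = -11/4 + m/4 (A(m) = -3/2 + (m - 1*5)/4 = -3/2 + (m - 5)/4 = -3/2 + (-5 + m)/4 = -3/2 + (-5/4 + m/4) = -11/4 + m/4)
q = 21/11 (q = (25 - 46)/(-10 + (-11/4 + (¼)*7)) = -21/(-10 + (-11/4 + 7/4)) = -21/(-10 - 1) = -21/(-11) = -21*(-1/11) = 21/11 ≈ 1.9091)
q*a(-10) + 100 = (21/11)*51 + 100 = 1071/11 + 100 = 2171/11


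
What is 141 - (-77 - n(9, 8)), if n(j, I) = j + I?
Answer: 235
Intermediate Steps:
n(j, I) = I + j
141 - (-77 - n(9, 8)) = 141 - (-77 - (8 + 9)) = 141 - (-77 - 1*17) = 141 - (-77 - 17) = 141 - 1*(-94) = 141 + 94 = 235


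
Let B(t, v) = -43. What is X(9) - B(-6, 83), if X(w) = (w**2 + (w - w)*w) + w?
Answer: 133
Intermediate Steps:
X(w) = w + w**2 (X(w) = (w**2 + 0*w) + w = (w**2 + 0) + w = w**2 + w = w + w**2)
X(9) - B(-6, 83) = 9*(1 + 9) - 1*(-43) = 9*10 + 43 = 90 + 43 = 133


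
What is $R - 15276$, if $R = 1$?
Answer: $-15275$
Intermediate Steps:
$R - 15276 = 1 - 15276 = -15275$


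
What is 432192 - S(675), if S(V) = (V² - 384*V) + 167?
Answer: 235600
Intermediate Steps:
S(V) = 167 + V² - 384*V
432192 - S(675) = 432192 - (167 + 675² - 384*675) = 432192 - (167 + 455625 - 259200) = 432192 - 1*196592 = 432192 - 196592 = 235600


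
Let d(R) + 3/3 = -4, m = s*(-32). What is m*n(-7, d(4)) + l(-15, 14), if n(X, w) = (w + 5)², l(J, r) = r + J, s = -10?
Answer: -1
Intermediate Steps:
m = 320 (m = -10*(-32) = 320)
d(R) = -5 (d(R) = -1 - 4 = -5)
l(J, r) = J + r
n(X, w) = (5 + w)²
m*n(-7, d(4)) + l(-15, 14) = 320*(5 - 5)² + (-15 + 14) = 320*0² - 1 = 320*0 - 1 = 0 - 1 = -1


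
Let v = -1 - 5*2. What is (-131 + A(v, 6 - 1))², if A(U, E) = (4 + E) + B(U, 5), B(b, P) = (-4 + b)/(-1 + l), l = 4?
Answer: 16129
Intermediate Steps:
B(b, P) = -4/3 + b/3 (B(b, P) = (-4 + b)/(-1 + 4) = (-4 + b)/3 = (-4 + b)*(⅓) = -4/3 + b/3)
v = -11 (v = -1 - 10 = -11)
A(U, E) = 8/3 + E + U/3 (A(U, E) = (4 + E) + (-4/3 + U/3) = 8/3 + E + U/3)
(-131 + A(v, 6 - 1))² = (-131 + (8/3 + (6 - 1) + (⅓)*(-11)))² = (-131 + (8/3 + 5 - 11/3))² = (-131 + 4)² = (-127)² = 16129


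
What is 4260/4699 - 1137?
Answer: -5338503/4699 ≈ -1136.1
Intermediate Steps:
4260/4699 - 1137 = -5338503/4699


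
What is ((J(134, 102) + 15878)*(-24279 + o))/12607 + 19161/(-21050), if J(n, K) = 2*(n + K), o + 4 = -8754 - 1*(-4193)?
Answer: -9927408932727/265377350 ≈ -37409.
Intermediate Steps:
o = -4565 (o = -4 + (-8754 - 1*(-4193)) = -4 + (-8754 + 4193) = -4 - 4561 = -4565)
J(n, K) = 2*K + 2*n (J(n, K) = 2*(K + n) = 2*K + 2*n)
((J(134, 102) + 15878)*(-24279 + o))/12607 + 19161/(-21050) = (((2*102 + 2*134) + 15878)*(-24279 - 4565))/12607 + 19161/(-21050) = (((204 + 268) + 15878)*(-28844))*(1/12607) + 19161*(-1/21050) = ((472 + 15878)*(-28844))*(1/12607) - 19161/21050 = (16350*(-28844))*(1/12607) - 19161/21050 = -471599400*1/12607 - 19161/21050 = -471599400/12607 - 19161/21050 = -9927408932727/265377350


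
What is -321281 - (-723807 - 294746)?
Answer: 697272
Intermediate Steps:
-321281 - (-723807 - 294746) = -321281 - 1*(-1018553) = -321281 + 1018553 = 697272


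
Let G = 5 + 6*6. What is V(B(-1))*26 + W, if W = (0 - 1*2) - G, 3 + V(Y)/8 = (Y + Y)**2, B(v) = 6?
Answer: 29285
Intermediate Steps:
G = 41 (G = 5 + 36 = 41)
V(Y) = -24 + 32*Y**2 (V(Y) = -24 + 8*(Y + Y)**2 = -24 + 8*(2*Y)**2 = -24 + 8*(4*Y**2) = -24 + 32*Y**2)
W = -43 (W = (0 - 1*2) - 1*41 = (0 - 2) - 41 = -2 - 41 = -43)
V(B(-1))*26 + W = (-24 + 32*6**2)*26 - 43 = (-24 + 32*36)*26 - 43 = (-24 + 1152)*26 - 43 = 1128*26 - 43 = 29328 - 43 = 29285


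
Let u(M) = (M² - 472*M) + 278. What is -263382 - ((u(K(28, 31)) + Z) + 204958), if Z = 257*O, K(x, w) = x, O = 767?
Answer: -653305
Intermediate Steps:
Z = 197119 (Z = 257*767 = 197119)
u(M) = 278 + M² - 472*M
-263382 - ((u(K(28, 31)) + Z) + 204958) = -263382 - (((278 + 28² - 472*28) + 197119) + 204958) = -263382 - (((278 + 784 - 13216) + 197119) + 204958) = -263382 - ((-12154 + 197119) + 204958) = -263382 - (184965 + 204958) = -263382 - 1*389923 = -263382 - 389923 = -653305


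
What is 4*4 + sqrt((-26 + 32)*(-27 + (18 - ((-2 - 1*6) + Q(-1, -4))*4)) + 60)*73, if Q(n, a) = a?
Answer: 16 + 511*sqrt(6) ≈ 1267.7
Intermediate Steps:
4*4 + sqrt((-26 + 32)*(-27 + (18 - ((-2 - 1*6) + Q(-1, -4))*4)) + 60)*73 = 4*4 + sqrt((-26 + 32)*(-27 + (18 - ((-2 - 1*6) - 4)*4)) + 60)*73 = 16 + sqrt(6*(-27 + (18 - ((-2 - 6) - 4)*4)) + 60)*73 = 16 + sqrt(6*(-27 + (18 - (-8 - 4)*4)) + 60)*73 = 16 + sqrt(6*(-27 + (18 - (-12)*4)) + 60)*73 = 16 + sqrt(6*(-27 + (18 - 1*(-48))) + 60)*73 = 16 + sqrt(6*(-27 + (18 + 48)) + 60)*73 = 16 + sqrt(6*(-27 + 66) + 60)*73 = 16 + sqrt(6*39 + 60)*73 = 16 + sqrt(234 + 60)*73 = 16 + sqrt(294)*73 = 16 + (7*sqrt(6))*73 = 16 + 511*sqrt(6)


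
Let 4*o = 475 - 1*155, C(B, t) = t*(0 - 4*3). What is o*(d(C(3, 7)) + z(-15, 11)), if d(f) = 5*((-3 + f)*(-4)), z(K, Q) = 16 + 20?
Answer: 142080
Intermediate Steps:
z(K, Q) = 36
C(B, t) = -12*t (C(B, t) = t*(0 - 12) = t*(-12) = -12*t)
d(f) = 60 - 20*f (d(f) = 5*(12 - 4*f) = 60 - 20*f)
o = 80 (o = (475 - 1*155)/4 = (475 - 155)/4 = (1/4)*320 = 80)
o*(d(C(3, 7)) + z(-15, 11)) = 80*((60 - (-240)*7) + 36) = 80*((60 - 20*(-84)) + 36) = 80*((60 + 1680) + 36) = 80*(1740 + 36) = 80*1776 = 142080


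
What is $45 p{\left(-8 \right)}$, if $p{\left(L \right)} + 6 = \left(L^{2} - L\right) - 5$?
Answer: $2745$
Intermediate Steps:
$p{\left(L \right)} = -11 + L^{2} - L$ ($p{\left(L \right)} = -6 - \left(5 + L - L^{2}\right) = -11 + L^{2} - L$)
$45 p{\left(-8 \right)} = 45 \left(-11 + \left(-8\right)^{2} - -8\right) = 45 \left(-11 + 64 + 8\right) = 45 \cdot 61 = 2745$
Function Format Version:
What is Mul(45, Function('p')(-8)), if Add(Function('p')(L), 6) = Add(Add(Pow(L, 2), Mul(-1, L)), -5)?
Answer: 2745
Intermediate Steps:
Function('p')(L) = Add(-11, Pow(L, 2), Mul(-1, L)) (Function('p')(L) = Add(-6, Add(Add(Pow(L, 2), Mul(-1, L)), -5)) = Add(-6, Add(-5, Pow(L, 2), Mul(-1, L))) = Add(-11, Pow(L, 2), Mul(-1, L)))
Mul(45, Function('p')(-8)) = Mul(45, Add(-11, Pow(-8, 2), Mul(-1, -8))) = Mul(45, Add(-11, 64, 8)) = Mul(45, 61) = 2745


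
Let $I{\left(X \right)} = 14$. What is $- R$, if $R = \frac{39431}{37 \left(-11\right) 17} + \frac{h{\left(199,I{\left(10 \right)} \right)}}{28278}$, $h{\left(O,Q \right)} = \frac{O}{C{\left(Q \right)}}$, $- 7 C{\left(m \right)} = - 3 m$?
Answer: $\frac{6688802027}{1173932892} \approx 5.6978$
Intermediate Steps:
$C{\left(m \right)} = \frac{3 m}{7}$ ($C{\left(m \right)} = - \frac{\left(-3\right) m}{7} = \frac{3 m}{7}$)
$h{\left(O,Q \right)} = \frac{7 O}{3 Q}$ ($h{\left(O,Q \right)} = \frac{O}{\frac{3}{7} Q} = O \frac{7}{3 Q} = \frac{7 O}{3 Q}$)
$R = - \frac{6688802027}{1173932892}$ ($R = \frac{39431}{37 \left(-11\right) 17} + \frac{\frac{7}{3} \cdot 199 \cdot \frac{1}{14}}{28278} = \frac{39431}{\left(-407\right) 17} + \frac{7}{3} \cdot 199 \cdot \frac{1}{14} \cdot \frac{1}{28278} = \frac{39431}{-6919} + \frac{199}{6} \cdot \frac{1}{28278} = 39431 \left(- \frac{1}{6919}\right) + \frac{199}{169668} = - \frac{39431}{6919} + \frac{199}{169668} = - \frac{6688802027}{1173932892} \approx -5.6978$)
$- R = \left(-1\right) \left(- \frac{6688802027}{1173932892}\right) = \frac{6688802027}{1173932892}$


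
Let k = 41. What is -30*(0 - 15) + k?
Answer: 491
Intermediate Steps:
-30*(0 - 15) + k = -30*(0 - 15) + 41 = -30*(-15) + 41 = 450 + 41 = 491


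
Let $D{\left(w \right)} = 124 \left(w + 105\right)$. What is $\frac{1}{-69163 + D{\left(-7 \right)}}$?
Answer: $- \frac{1}{57011} \approx -1.754 \cdot 10^{-5}$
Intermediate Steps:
$D{\left(w \right)} = 13020 + 124 w$ ($D{\left(w \right)} = 124 \left(105 + w\right) = 13020 + 124 w$)
$\frac{1}{-69163 + D{\left(-7 \right)}} = \frac{1}{-69163 + \left(13020 + 124 \left(-7\right)\right)} = \frac{1}{-69163 + \left(13020 - 868\right)} = \frac{1}{-69163 + 12152} = \frac{1}{-57011} = - \frac{1}{57011}$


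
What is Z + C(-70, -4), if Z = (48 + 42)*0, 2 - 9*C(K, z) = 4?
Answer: -2/9 ≈ -0.22222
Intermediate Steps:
C(K, z) = -2/9 (C(K, z) = 2/9 - ⅑*4 = 2/9 - 4/9 = -2/9)
Z = 0 (Z = 90*0 = 0)
Z + C(-70, -4) = 0 - 2/9 = -2/9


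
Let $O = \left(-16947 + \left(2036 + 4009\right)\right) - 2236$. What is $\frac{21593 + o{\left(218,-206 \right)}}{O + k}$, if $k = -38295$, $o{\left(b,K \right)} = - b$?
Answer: $- \frac{1125}{2707} \approx -0.41559$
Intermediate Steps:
$O = -13138$ ($O = \left(-16947 + 6045\right) + \left(-4665 + 2429\right) = -10902 - 2236 = -13138$)
$\frac{21593 + o{\left(218,-206 \right)}}{O + k} = \frac{21593 - 218}{-13138 - 38295} = \frac{21593 - 218}{-51433} = 21375 \left(- \frac{1}{51433}\right) = - \frac{1125}{2707}$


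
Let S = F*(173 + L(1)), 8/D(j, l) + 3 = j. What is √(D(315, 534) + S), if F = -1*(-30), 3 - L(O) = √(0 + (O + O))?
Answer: √(8030919 - 45630*√2)/39 ≈ 72.371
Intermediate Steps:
D(j, l) = 8/(-3 + j)
L(O) = 3 - √2*√O (L(O) = 3 - √(0 + (O + O)) = 3 - √(0 + 2*O) = 3 - √(2*O) = 3 - √2*√O)
F = 30
S = 5280 - 30*√2 (S = 30*(173 + (3 - √2*√1)) = 30*(173 + (3 - 1*√2*1)) = 30*(173 + (3 - √2)) = 30*(176 - √2) = 5280 - 30*√2 ≈ 5237.6)
√(D(315, 534) + S) = √(8/(-3 + 315) + (5280 - 30*√2)) = √(8/312 + (5280 - 30*√2)) = √(8*(1/312) + (5280 - 30*√2)) = √(1/39 + (5280 - 30*√2)) = √(205921/39 - 30*√2)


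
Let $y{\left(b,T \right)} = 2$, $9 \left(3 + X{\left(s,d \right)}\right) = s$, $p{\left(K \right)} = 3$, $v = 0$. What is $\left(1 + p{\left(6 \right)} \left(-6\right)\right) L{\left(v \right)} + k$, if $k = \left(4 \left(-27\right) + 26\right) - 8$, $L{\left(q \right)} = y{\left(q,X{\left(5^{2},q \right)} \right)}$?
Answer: $-124$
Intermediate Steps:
$X{\left(s,d \right)} = -3 + \frac{s}{9}$
$L{\left(q \right)} = 2$
$k = -90$ ($k = \left(-108 + 26\right) - 8 = -82 - 8 = -90$)
$\left(1 + p{\left(6 \right)} \left(-6\right)\right) L{\left(v \right)} + k = \left(1 + 3 \left(-6\right)\right) 2 - 90 = \left(1 - 18\right) 2 - 90 = \left(-17\right) 2 - 90 = -34 - 90 = -124$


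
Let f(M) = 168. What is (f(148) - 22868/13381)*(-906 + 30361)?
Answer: 65541498700/13381 ≈ 4.8981e+6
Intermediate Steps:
(f(148) - 22868/13381)*(-906 + 30361) = (168 - 22868/13381)*(-906 + 30361) = (168 - 22868*1/13381)*29455 = (168 - 22868/13381)*29455 = (2225140/13381)*29455 = 65541498700/13381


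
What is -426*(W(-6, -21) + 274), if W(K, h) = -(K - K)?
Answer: -116724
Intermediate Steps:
W(K, h) = 0 (W(K, h) = -1*0 = 0)
-426*(W(-6, -21) + 274) = -426*(0 + 274) = -426*274 = -116724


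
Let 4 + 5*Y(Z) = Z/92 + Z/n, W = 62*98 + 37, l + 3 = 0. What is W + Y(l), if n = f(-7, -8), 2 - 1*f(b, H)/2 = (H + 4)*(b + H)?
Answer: 8153673/1334 ≈ 6112.2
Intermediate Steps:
l = -3 (l = -3 + 0 = -3)
W = 6113 (W = 6076 + 37 = 6113)
f(b, H) = 4 - 2*(4 + H)*(H + b) (f(b, H) = 4 - 2*(H + 4)*(b + H) = 4 - 2*(4 + H)*(H + b))
n = -116 (n = 4 - 8*(-8) - 8*(-7) - 2*(-8)² - 2*(-8)*(-7) = 4 + 64 + 56 - 2*64 - 112 = 4 + 64 + 56 - 128 - 112 = -116)
Y(Z) = -⅘ + 3*Z/6670 (Y(Z) = -⅘ + (Z/92 + Z/(-116))/5 = -⅘ + (Z*(1/92) + Z*(-1/116))/5 = -⅘ + (Z/92 - Z/116)/5 = -⅘ + (3*Z/1334)/5 = -⅘ + 3*Z/6670)
W + Y(l) = 6113 + (-⅘ + (3/6670)*(-3)) = 6113 + (-⅘ - 9/6670) = 6113 - 1069/1334 = 8153673/1334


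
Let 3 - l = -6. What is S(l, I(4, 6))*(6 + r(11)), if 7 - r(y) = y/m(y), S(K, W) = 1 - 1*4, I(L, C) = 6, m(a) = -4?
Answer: -189/4 ≈ -47.250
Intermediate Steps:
l = 9 (l = 3 - 1*(-6) = 3 + 6 = 9)
S(K, W) = -3 (S(K, W) = 1 - 4 = -3)
r(y) = 7 + y/4 (r(y) = 7 - y/(-4) = 7 - y*(-1)/4 = 7 - (-1)*y/4 = 7 + y/4)
S(l, I(4, 6))*(6 + r(11)) = -3*(6 + (7 + (¼)*11)) = -3*(6 + (7 + 11/4)) = -3*(6 + 39/4) = -3*63/4 = -189/4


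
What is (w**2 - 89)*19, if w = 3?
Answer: -1520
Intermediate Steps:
(w**2 - 89)*19 = (3**2 - 89)*19 = (9 - 89)*19 = -80*19 = -1520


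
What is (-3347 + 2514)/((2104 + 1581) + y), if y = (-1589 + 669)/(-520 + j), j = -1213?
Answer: -1443589/6387025 ≈ -0.22602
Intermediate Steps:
y = 920/1733 (y = (-1589 + 669)/(-520 - 1213) = -920/(-1733) = -920*(-1/1733) = 920/1733 ≈ 0.53087)
(-3347 + 2514)/((2104 + 1581) + y) = (-3347 + 2514)/((2104 + 1581) + 920/1733) = -833/(3685 + 920/1733) = -833/6387025/1733 = -833*1733/6387025 = -1443589/6387025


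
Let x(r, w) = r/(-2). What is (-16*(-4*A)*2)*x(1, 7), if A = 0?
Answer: 0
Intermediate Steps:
x(r, w) = -r/2 (x(r, w) = r*(-½) = -r/2)
(-16*(-4*A)*2)*x(1, 7) = (-16*(-4*0)*2)*(-½*1) = -0*2*(-½) = -16*0*(-½) = 0*(-½) = 0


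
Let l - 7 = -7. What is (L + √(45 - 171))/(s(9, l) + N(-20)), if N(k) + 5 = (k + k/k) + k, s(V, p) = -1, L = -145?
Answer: 29/9 - I*√14/15 ≈ 3.2222 - 0.24944*I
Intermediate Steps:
l = 0 (l = 7 - 7 = 0)
N(k) = -4 + 2*k (N(k) = -5 + ((k + k/k) + k) = -5 + ((k + 1) + k) = -5 + ((1 + k) + k) = -5 + (1 + 2*k) = -4 + 2*k)
(L + √(45 - 171))/(s(9, l) + N(-20)) = (-145 + √(45 - 171))/(-1 + (-4 + 2*(-20))) = (-145 + √(-126))/(-1 + (-4 - 40)) = (-145 + 3*I*√14)/(-1 - 44) = (-145 + 3*I*√14)/(-45) = (-145 + 3*I*√14)*(-1/45) = 29/9 - I*√14/15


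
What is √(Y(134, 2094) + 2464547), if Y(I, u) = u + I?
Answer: 5*√98671 ≈ 1570.6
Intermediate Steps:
Y(I, u) = I + u
√(Y(134, 2094) + 2464547) = √((134 + 2094) + 2464547) = √(2228 + 2464547) = √2466775 = 5*√98671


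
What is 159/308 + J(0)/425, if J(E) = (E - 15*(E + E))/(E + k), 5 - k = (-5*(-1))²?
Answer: 159/308 ≈ 0.51623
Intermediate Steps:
k = -20 (k = 5 - (-5*(-1))² = 5 - 1*5² = 5 - 1*25 = 5 - 25 = -20)
J(E) = -29*E/(-20 + E) (J(E) = (E - 15*(E + E))/(E - 20) = (E - 30*E)/(-20 + E) = (-29*E)/(-20 + E) = -29*E/(-20 + E))
159/308 + J(0)/425 = 159/308 - 29*0/(-20 + 0)/425 = 159*(1/308) - 29*0/(-20)*(1/425) = 159/308 - 29*0*(-1/20)*(1/425) = 159/308 + 0*(1/425) = 159/308 + 0 = 159/308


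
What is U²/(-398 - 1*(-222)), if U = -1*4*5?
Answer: -25/11 ≈ -2.2727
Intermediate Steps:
U = -20 (U = -4*5 = -20)
U²/(-398 - 1*(-222)) = (-20)²/(-398 - 1*(-222)) = 400/(-398 + 222) = 400/(-176) = 400*(-1/176) = -25/11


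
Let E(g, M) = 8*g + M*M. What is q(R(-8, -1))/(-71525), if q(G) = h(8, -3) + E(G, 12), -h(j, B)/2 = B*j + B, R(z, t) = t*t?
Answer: -206/71525 ≈ -0.0028801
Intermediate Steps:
R(z, t) = t**2
h(j, B) = -2*B - 2*B*j (h(j, B) = -2*(B*j + B) = -2*(B + B*j) = -2*B - 2*B*j)
E(g, M) = M**2 + 8*g (E(g, M) = 8*g + M**2 = M**2 + 8*g)
q(G) = 198 + 8*G (q(G) = -2*(-3)*(1 + 8) + (12**2 + 8*G) = -2*(-3)*9 + (144 + 8*G) = 54 + (144 + 8*G) = 198 + 8*G)
q(R(-8, -1))/(-71525) = (198 + 8*(-1)**2)/(-71525) = (198 + 8*1)*(-1/71525) = (198 + 8)*(-1/71525) = 206*(-1/71525) = -206/71525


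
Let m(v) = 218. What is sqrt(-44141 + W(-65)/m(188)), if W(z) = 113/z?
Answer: I*sqrt(8863024436110)/14170 ≈ 210.1*I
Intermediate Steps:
sqrt(-44141 + W(-65)/m(188)) = sqrt(-44141 + (113/(-65))/218) = sqrt(-44141 + (113*(-1/65))*(1/218)) = sqrt(-44141 - 113/65*1/218) = sqrt(-44141 - 113/14170) = sqrt(-625478083/14170) = I*sqrt(8863024436110)/14170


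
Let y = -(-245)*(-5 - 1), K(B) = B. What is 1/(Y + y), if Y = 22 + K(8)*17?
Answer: -1/1312 ≈ -0.00076220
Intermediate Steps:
y = -1470 (y = -(-245)*(-6) = -49*30 = -1470)
Y = 158 (Y = 22 + 8*17 = 22 + 136 = 158)
1/(Y + y) = 1/(158 - 1470) = 1/(-1312) = -1/1312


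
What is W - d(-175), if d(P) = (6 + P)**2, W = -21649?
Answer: -50210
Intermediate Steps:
W - d(-175) = -21649 - (6 - 175)**2 = -21649 - 1*(-169)**2 = -21649 - 1*28561 = -21649 - 28561 = -50210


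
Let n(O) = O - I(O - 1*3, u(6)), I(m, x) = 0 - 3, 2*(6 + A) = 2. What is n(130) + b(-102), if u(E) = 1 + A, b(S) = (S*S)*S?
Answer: -1061075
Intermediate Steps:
b(S) = S³ (b(S) = S²*S = S³)
A = -5 (A = -6 + (½)*2 = -6 + 1 = -5)
u(E) = -4 (u(E) = 1 - 5 = -4)
I(m, x) = -3
n(O) = 3 + O (n(O) = O - 1*(-3) = O + 3 = 3 + O)
n(130) + b(-102) = (3 + 130) + (-102)³ = 133 - 1061208 = -1061075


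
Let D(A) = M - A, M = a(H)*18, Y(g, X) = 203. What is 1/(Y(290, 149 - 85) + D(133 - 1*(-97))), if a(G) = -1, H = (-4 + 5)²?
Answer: -1/45 ≈ -0.022222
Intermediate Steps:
H = 1 (H = 1² = 1)
M = -18 (M = -1*18 = -18)
D(A) = -18 - A
1/(Y(290, 149 - 85) + D(133 - 1*(-97))) = 1/(203 + (-18 - (133 - 1*(-97)))) = 1/(203 + (-18 - (133 + 97))) = 1/(203 + (-18 - 1*230)) = 1/(203 + (-18 - 230)) = 1/(203 - 248) = 1/(-45) = -1/45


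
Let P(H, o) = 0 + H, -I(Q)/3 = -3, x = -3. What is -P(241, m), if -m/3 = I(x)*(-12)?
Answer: -241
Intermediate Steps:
I(Q) = 9 (I(Q) = -3*(-3) = 9)
m = 324 (m = -27*(-12) = -3*(-108) = 324)
P(H, o) = H
-P(241, m) = -1*241 = -241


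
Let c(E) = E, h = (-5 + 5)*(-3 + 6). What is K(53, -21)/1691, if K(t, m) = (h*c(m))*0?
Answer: 0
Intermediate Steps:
h = 0 (h = 0*3 = 0)
K(t, m) = 0 (K(t, m) = (0*m)*0 = 0*0 = 0)
K(53, -21)/1691 = 0/1691 = 0*(1/1691) = 0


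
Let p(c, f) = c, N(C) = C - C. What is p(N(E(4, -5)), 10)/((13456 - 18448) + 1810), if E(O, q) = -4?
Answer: 0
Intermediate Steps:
N(C) = 0
p(N(E(4, -5)), 10)/((13456 - 18448) + 1810) = 0/((13456 - 18448) + 1810) = 0/(-4992 + 1810) = 0/(-3182) = -1/3182*0 = 0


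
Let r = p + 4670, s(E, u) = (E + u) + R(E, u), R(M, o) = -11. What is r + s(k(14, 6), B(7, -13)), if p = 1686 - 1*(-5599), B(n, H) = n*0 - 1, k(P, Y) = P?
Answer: 11957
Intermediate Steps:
B(n, H) = -1 (B(n, H) = 0 - 1 = -1)
p = 7285 (p = 1686 + 5599 = 7285)
s(E, u) = -11 + E + u (s(E, u) = (E + u) - 11 = -11 + E + u)
r = 11955 (r = 7285 + 4670 = 11955)
r + s(k(14, 6), B(7, -13)) = 11955 + (-11 + 14 - 1) = 11955 + 2 = 11957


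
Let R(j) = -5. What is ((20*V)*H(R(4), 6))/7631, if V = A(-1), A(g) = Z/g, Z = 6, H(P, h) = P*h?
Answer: 3600/7631 ≈ 0.47176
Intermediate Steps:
A(g) = 6/g
V = -6 (V = 6/(-1) = 6*(-1) = -6)
((20*V)*H(R(4), 6))/7631 = ((20*(-6))*(-5*6))/7631 = -120*(-30)*(1/7631) = 3600*(1/7631) = 3600/7631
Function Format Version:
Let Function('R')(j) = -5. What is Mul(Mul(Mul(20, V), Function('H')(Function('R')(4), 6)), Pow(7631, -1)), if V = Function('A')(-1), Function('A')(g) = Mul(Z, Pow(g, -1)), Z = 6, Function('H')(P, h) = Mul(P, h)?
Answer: Rational(3600, 7631) ≈ 0.47176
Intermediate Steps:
Function('A')(g) = Mul(6, Pow(g, -1))
V = -6 (V = Mul(6, Pow(-1, -1)) = Mul(6, -1) = -6)
Mul(Mul(Mul(20, V), Function('H')(Function('R')(4), 6)), Pow(7631, -1)) = Mul(Mul(Mul(20, -6), Mul(-5, 6)), Pow(7631, -1)) = Mul(Mul(-120, -30), Rational(1, 7631)) = Mul(3600, Rational(1, 7631)) = Rational(3600, 7631)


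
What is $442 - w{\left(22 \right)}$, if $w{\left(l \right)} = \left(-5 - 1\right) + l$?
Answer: $426$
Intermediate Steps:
$w{\left(l \right)} = -6 + l$
$442 - w{\left(22 \right)} = 442 - \left(-6 + 22\right) = 442 - 16 = 426$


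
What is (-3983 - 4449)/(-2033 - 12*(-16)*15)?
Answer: -8432/847 ≈ -9.9551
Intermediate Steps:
(-3983 - 4449)/(-2033 - 12*(-16)*15) = -8432/(-2033 + 192*15) = -8432/(-2033 + 2880) = -8432/847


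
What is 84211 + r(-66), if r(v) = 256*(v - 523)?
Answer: -66573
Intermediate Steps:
r(v) = -133888 + 256*v (r(v) = 256*(-523 + v) = -133888 + 256*v)
84211 + r(-66) = 84211 + (-133888 + 256*(-66)) = 84211 + (-133888 - 16896) = 84211 - 150784 = -66573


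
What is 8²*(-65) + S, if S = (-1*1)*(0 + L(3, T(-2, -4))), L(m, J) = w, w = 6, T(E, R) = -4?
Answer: -4166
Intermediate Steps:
L(m, J) = 6
S = -6 (S = (-1*1)*(0 + 6) = -1*6 = -6)
8²*(-65) + S = 8²*(-65) - 6 = 64*(-65) - 6 = -4160 - 6 = -4166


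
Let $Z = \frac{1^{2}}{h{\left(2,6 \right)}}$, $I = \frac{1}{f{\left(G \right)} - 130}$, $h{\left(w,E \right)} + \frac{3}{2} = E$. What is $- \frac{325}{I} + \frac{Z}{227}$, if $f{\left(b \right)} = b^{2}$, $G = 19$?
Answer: $- \frac{153378223}{2043} \approx -75075.0$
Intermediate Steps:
$h{\left(w,E \right)} = - \frac{3}{2} + E$
$I = \frac{1}{231}$ ($I = \frac{1}{19^{2} - 130} = \frac{1}{361 - 130} = \frac{1}{231} \approx 0.004329$)
$Z = \frac{2}{9}$ ($Z = \frac{1^{2}}{- \frac{3}{2} + 6} = 1 \frac{1}{\frac{9}{2}} = 1 \cdot \frac{2}{9} = \frac{2}{9} \approx 0.22222$)
$- \frac{325}{I} + \frac{Z}{227} = - 325 \frac{1}{\frac{1}{231}} + \frac{2}{9 \cdot 227} = \left(-325\right) 231 + \frac{2}{9} \cdot \frac{1}{227} = -75075 + \frac{2}{2043} = - \frac{153378223}{2043}$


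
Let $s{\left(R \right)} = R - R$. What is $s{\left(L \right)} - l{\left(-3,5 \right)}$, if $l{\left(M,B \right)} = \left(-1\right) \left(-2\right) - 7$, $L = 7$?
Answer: $5$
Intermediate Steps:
$l{\left(M,B \right)} = -5$ ($l{\left(M,B \right)} = 2 - 7 = -5$)
$s{\left(R \right)} = 0$
$s{\left(L \right)} - l{\left(-3,5 \right)} = 0 - -5 = 0 + 5 = 5$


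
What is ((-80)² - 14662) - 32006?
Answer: -40268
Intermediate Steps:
((-80)² - 14662) - 32006 = (6400 - 14662) - 32006 = -8262 - 32006 = -40268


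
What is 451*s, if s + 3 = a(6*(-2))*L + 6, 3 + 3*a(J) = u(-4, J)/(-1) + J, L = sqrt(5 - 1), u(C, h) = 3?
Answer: -4059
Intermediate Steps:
L = 2 (L = sqrt(4) = 2)
a(J) = -2 + J/3 (a(J) = -1 + (3/(-1) + J)/3 = -1 + (3*(-1) + J)/3 = -1 + (-3 + J)/3 = -1 + (-1 + J/3) = -2 + J/3)
s = -9 (s = -3 + ((-2 + (6*(-2))/3)*2 + 6) = -3 + ((-2 + (1/3)*(-12))*2 + 6) = -3 + ((-2 - 4)*2 + 6) = -3 + (-6*2 + 6) = -3 + (-12 + 6) = -3 - 6 = -9)
451*s = 451*(-9) = -4059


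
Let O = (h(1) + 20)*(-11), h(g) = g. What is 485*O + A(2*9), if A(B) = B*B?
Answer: -111711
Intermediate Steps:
A(B) = B²
O = -231 (O = (1 + 20)*(-11) = 21*(-11) = -231)
485*O + A(2*9) = 485*(-231) + (2*9)² = -112035 + 18² = -112035 + 324 = -111711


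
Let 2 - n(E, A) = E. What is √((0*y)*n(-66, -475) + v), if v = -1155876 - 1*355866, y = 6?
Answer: I*√1511742 ≈ 1229.5*I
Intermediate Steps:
n(E, A) = 2 - E
v = -1511742 (v = -1155876 - 355866 = -1511742)
√((0*y)*n(-66, -475) + v) = √((0*6)*(2 - 1*(-66)) - 1511742) = √(0*(2 + 66) - 1511742) = √(0*68 - 1511742) = √(0 - 1511742) = √(-1511742) = I*√1511742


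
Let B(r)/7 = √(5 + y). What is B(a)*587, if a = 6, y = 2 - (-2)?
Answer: 12327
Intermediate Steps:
y = 4 (y = 2 - 2*(-1) = 2 + 2 = 4)
B(r) = 21 (B(r) = 7*√(5 + 4) = 7*√9 = 7*3 = 21)
B(a)*587 = 21*587 = 12327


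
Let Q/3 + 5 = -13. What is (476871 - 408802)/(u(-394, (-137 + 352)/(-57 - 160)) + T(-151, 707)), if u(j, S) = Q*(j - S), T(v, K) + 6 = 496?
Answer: 14770973/4711612 ≈ 3.1350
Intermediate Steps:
Q = -54 (Q = -15 + 3*(-13) = -15 - 39 = -54)
T(v, K) = 490 (T(v, K) = -6 + 496 = 490)
u(j, S) = -54*j + 54*S (u(j, S) = -54*(j - S) = -54*j + 54*S)
(476871 - 408802)/(u(-394, (-137 + 352)/(-57 - 160)) + T(-151, 707)) = (476871 - 408802)/((-54*(-394) + 54*((-137 + 352)/(-57 - 160))) + 490) = 68069/((21276 + 54*(215/(-217))) + 490) = 68069/((21276 + 54*(215*(-1/217))) + 490) = 68069/((21276 + 54*(-215/217)) + 490) = 68069/((21276 - 11610/217) + 490) = 68069/(4605282/217 + 490) = 68069/(4711612/217) = 68069*(217/4711612) = 14770973/4711612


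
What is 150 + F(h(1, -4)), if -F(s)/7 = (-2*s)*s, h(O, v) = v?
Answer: 374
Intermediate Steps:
F(s) = 14*s**2 (F(s) = -7*(-2*s)*s = -(-14)*s**2 = 14*s**2)
150 + F(h(1, -4)) = 150 + 14*(-4)**2 = 150 + 14*16 = 150 + 224 = 374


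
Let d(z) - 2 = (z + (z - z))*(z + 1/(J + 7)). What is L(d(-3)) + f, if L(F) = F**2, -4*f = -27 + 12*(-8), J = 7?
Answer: 7207/49 ≈ 147.08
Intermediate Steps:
d(z) = 2 + z*(1/14 + z) (d(z) = 2 + (z + (z - z))*(z + 1/(7 + 7)) = 2 + (z + 0)*(z + 1/14) = 2 + z*(z + 1/14) = 2 + z*(1/14 + z))
f = 123/4 (f = -(-27 + 12*(-8))/4 = -(-27 - 96)/4 = -1/4*(-123) = 123/4 ≈ 30.750)
L(d(-3)) + f = (2 + (-3)**2 + (1/14)*(-3))**2 + 123/4 = (2 + 9 - 3/14)**2 + 123/4 = (151/14)**2 + 123/4 = 22801/196 + 123/4 = 7207/49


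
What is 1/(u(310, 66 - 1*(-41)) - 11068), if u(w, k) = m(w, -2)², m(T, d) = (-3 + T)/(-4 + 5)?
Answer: 1/83181 ≈ 1.2022e-5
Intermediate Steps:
m(T, d) = -3 + T (m(T, d) = (-3 + T)/1 = (-3 + T)*1 = -3 + T)
u(w, k) = (-3 + w)²
1/(u(310, 66 - 1*(-41)) - 11068) = 1/((-3 + 310)² - 11068) = 1/(307² - 11068) = 1/(94249 - 11068) = 1/83181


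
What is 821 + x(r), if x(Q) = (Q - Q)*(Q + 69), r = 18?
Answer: 821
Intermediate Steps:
x(Q) = 0 (x(Q) = 0*(69 + Q) = 0)
821 + x(r) = 821 + 0 = 821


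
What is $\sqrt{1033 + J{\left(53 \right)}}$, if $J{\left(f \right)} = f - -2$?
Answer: $8 \sqrt{17} \approx 32.985$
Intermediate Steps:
$J{\left(f \right)} = 2 + f$ ($J{\left(f \right)} = f + 2 = 2 + f$)
$\sqrt{1033 + J{\left(53 \right)}} = \sqrt{1033 + \left(2 + 53\right)} = \sqrt{1033 + 55} = \sqrt{1088} = 8 \sqrt{17}$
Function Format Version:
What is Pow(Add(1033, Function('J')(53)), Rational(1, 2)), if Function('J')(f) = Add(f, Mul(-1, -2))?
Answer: Mul(8, Pow(17, Rational(1, 2))) ≈ 32.985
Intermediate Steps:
Function('J')(f) = Add(2, f) (Function('J')(f) = Add(f, 2) = Add(2, f))
Pow(Add(1033, Function('J')(53)), Rational(1, 2)) = Pow(Add(1033, Add(2, 53)), Rational(1, 2)) = Pow(Add(1033, 55), Rational(1, 2)) = Pow(1088, Rational(1, 2)) = Mul(8, Pow(17, Rational(1, 2)))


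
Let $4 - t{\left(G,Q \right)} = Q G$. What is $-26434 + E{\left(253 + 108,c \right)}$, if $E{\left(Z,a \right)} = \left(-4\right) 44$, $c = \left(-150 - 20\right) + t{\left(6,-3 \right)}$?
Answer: $-26610$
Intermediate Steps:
$t{\left(G,Q \right)} = 4 - G Q$ ($t{\left(G,Q \right)} = 4 - Q G = 4 - G Q$)
$c = -148$ ($c = \left(-150 - 20\right) - \left(-4 + 6 \left(-3\right)\right) = -170 + \left(4 + 18\right) = -170 + 22 = -148$)
$E{\left(Z,a \right)} = -176$
$-26434 + E{\left(253 + 108,c \right)} = -26434 - 176 = -26610$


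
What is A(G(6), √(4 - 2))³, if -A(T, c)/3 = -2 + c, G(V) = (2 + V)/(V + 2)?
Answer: 540 - 378*√2 ≈ 5.4273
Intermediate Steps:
G(V) = 1 (G(V) = (2 + V)/(2 + V) = 1)
A(T, c) = 6 - 3*c (A(T, c) = -3*(-2 + c) = 6 - 3*c)
A(G(6), √(4 - 2))³ = (6 - 3*√(4 - 2))³ = (6 - 3*√2)³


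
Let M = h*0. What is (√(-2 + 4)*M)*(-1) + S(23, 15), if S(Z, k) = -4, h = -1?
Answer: -4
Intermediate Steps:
M = 0 (M = -1*0 = 0)
(√(-2 + 4)*M)*(-1) + S(23, 15) = (√(-2 + 4)*0)*(-1) - 4 = (√2*0)*(-1) - 4 = 0*(-1) - 4 = 0 - 4 = -4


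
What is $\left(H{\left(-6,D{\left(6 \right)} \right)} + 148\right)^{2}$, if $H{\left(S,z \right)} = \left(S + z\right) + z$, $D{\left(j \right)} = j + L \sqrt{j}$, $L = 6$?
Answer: $24580 + 3696 \sqrt{6} \approx 33633.0$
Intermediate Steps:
$D{\left(j \right)} = j + 6 \sqrt{j}$
$H{\left(S,z \right)} = S + 2 z$
$\left(H{\left(-6,D{\left(6 \right)} \right)} + 148\right)^{2} = \left(\left(-6 + 2 \left(6 + 6 \sqrt{6}\right)\right) + 148\right)^{2} = \left(\left(-6 + \left(12 + 12 \sqrt{6}\right)\right) + 148\right)^{2} = \left(\left(6 + 12 \sqrt{6}\right) + 148\right)^{2} = \left(154 + 12 \sqrt{6}\right)^{2}$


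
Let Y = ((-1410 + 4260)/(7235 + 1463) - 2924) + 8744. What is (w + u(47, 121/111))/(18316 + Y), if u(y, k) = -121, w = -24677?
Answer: -107846502/104968889 ≈ -1.0274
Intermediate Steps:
Y = 25312605/4349 (Y = (2850/8698 - 2924) + 8744 = (2850*(1/8698) - 2924) + 8744 = (1425/4349 - 2924) + 8744 = -12715051/4349 + 8744 = 25312605/4349 ≈ 5820.3)
(w + u(47, 121/111))/(18316 + Y) = (-24677 - 121)/(18316 + 25312605/4349) = -24798/104968889/4349 = -24798*4349/104968889 = -107846502/104968889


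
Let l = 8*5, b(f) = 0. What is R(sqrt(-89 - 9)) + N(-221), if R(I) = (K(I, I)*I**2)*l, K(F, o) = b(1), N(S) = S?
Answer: -221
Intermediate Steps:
K(F, o) = 0
l = 40
R(I) = 0 (R(I) = (0*I**2)*40 = 0*40 = 0)
R(sqrt(-89 - 9)) + N(-221) = 0 - 221 = -221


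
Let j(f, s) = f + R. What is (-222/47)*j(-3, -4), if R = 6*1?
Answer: -666/47 ≈ -14.170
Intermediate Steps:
R = 6
j(f, s) = 6 + f (j(f, s) = f + 6 = 6 + f)
(-222/47)*j(-3, -4) = (-222/47)*(6 - 3) = -222/47*3 = -666/47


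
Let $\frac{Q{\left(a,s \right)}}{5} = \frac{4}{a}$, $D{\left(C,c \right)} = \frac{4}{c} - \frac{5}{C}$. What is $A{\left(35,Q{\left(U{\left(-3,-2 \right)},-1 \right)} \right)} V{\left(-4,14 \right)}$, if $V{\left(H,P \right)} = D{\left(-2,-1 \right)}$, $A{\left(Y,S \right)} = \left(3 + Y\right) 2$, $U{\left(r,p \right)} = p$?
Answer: $-114$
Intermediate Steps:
$D{\left(C,c \right)} = - \frac{5}{C} + \frac{4}{c}$
$Q{\left(a,s \right)} = \frac{20}{a}$ ($Q{\left(a,s \right)} = 5 \frac{4}{a} = \frac{20}{a}$)
$A{\left(Y,S \right)} = 6 + 2 Y$
$V{\left(H,P \right)} = - \frac{3}{2}$ ($V{\left(H,P \right)} = - \frac{5}{-2} + \frac{4}{-1} = \left(-5\right) \left(- \frac{1}{2}\right) + 4 \left(-1\right) = \frac{5}{2} - 4 = - \frac{3}{2}$)
$A{\left(35,Q{\left(U{\left(-3,-2 \right)},-1 \right)} \right)} V{\left(-4,14 \right)} = \left(6 + 2 \cdot 35\right) \left(- \frac{3}{2}\right) = \left(6 + 70\right) \left(- \frac{3}{2}\right) = 76 \left(- \frac{3}{2}\right) = -114$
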